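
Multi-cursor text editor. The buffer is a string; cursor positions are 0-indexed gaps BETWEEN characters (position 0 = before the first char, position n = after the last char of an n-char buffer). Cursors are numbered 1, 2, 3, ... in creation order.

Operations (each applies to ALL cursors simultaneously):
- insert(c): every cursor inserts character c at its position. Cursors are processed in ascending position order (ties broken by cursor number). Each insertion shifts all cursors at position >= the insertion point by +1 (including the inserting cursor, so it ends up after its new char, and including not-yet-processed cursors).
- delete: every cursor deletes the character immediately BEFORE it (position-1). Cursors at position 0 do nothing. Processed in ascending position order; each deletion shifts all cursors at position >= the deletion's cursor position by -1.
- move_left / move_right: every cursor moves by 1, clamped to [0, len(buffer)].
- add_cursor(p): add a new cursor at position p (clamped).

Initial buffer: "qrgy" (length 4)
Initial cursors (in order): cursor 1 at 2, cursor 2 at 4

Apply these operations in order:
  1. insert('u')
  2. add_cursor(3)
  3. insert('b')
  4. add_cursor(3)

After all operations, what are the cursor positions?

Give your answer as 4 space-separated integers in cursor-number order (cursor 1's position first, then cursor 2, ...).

Answer: 5 9 5 3

Derivation:
After op 1 (insert('u')): buffer="qrugyu" (len 6), cursors c1@3 c2@6, authorship ..1..2
After op 2 (add_cursor(3)): buffer="qrugyu" (len 6), cursors c1@3 c3@3 c2@6, authorship ..1..2
After op 3 (insert('b')): buffer="qrubbgyub" (len 9), cursors c1@5 c3@5 c2@9, authorship ..113..22
After op 4 (add_cursor(3)): buffer="qrubbgyub" (len 9), cursors c4@3 c1@5 c3@5 c2@9, authorship ..113..22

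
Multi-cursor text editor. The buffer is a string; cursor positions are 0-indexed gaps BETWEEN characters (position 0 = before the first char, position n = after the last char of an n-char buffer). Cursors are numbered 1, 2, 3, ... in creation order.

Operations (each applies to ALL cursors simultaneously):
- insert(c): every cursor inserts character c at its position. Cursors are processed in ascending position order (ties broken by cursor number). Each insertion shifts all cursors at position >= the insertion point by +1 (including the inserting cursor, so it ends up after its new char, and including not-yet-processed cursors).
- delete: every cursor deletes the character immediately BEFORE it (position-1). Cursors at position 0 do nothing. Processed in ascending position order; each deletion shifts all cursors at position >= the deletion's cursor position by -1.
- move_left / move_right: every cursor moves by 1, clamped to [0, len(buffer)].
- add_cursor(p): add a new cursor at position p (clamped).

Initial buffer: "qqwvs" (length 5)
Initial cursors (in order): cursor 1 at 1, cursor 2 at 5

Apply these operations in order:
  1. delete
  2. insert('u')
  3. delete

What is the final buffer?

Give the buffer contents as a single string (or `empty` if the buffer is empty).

After op 1 (delete): buffer="qwv" (len 3), cursors c1@0 c2@3, authorship ...
After op 2 (insert('u')): buffer="uqwvu" (len 5), cursors c1@1 c2@5, authorship 1...2
After op 3 (delete): buffer="qwv" (len 3), cursors c1@0 c2@3, authorship ...

Answer: qwv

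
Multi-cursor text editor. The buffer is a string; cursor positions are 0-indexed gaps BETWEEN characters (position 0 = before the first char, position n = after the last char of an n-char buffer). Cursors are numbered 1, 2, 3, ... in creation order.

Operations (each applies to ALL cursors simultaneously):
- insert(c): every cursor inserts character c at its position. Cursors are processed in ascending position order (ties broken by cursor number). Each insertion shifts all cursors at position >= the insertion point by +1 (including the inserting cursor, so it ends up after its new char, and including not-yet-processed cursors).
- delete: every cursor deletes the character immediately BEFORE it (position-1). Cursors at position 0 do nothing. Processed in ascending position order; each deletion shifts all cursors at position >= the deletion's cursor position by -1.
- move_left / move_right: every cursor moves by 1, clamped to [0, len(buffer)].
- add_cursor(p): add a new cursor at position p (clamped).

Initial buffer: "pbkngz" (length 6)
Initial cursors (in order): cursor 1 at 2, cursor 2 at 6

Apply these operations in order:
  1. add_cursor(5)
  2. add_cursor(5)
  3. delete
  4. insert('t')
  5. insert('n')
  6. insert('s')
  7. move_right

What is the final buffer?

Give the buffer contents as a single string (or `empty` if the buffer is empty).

Answer: ptnsktttnnnsss

Derivation:
After op 1 (add_cursor(5)): buffer="pbkngz" (len 6), cursors c1@2 c3@5 c2@6, authorship ......
After op 2 (add_cursor(5)): buffer="pbkngz" (len 6), cursors c1@2 c3@5 c4@5 c2@6, authorship ......
After op 3 (delete): buffer="pk" (len 2), cursors c1@1 c2@2 c3@2 c4@2, authorship ..
After op 4 (insert('t')): buffer="ptkttt" (len 6), cursors c1@2 c2@6 c3@6 c4@6, authorship .1.234
After op 5 (insert('n')): buffer="ptnktttnnn" (len 10), cursors c1@3 c2@10 c3@10 c4@10, authorship .11.234234
After op 6 (insert('s')): buffer="ptnsktttnnnsss" (len 14), cursors c1@4 c2@14 c3@14 c4@14, authorship .111.234234234
After op 7 (move_right): buffer="ptnsktttnnnsss" (len 14), cursors c1@5 c2@14 c3@14 c4@14, authorship .111.234234234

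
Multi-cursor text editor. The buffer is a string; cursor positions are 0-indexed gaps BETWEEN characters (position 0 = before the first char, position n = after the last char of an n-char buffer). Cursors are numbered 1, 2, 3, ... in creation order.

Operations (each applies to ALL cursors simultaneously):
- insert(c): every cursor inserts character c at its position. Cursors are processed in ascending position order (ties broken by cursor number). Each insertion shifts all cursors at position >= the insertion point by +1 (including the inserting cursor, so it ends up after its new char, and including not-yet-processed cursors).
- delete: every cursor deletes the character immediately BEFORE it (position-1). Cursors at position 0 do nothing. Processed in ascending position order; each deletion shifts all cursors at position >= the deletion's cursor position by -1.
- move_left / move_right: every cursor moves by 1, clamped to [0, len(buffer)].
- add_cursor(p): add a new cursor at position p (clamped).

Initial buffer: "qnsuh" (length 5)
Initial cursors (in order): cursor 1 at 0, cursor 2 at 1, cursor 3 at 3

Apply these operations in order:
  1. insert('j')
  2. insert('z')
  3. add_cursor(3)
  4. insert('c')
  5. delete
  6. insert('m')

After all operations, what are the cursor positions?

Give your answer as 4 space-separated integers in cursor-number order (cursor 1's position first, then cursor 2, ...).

Answer: 3 8 13 5

Derivation:
After op 1 (insert('j')): buffer="jqjnsjuh" (len 8), cursors c1@1 c2@3 c3@6, authorship 1.2..3..
After op 2 (insert('z')): buffer="jzqjznsjzuh" (len 11), cursors c1@2 c2@5 c3@9, authorship 11.22..33..
After op 3 (add_cursor(3)): buffer="jzqjznsjzuh" (len 11), cursors c1@2 c4@3 c2@5 c3@9, authorship 11.22..33..
After op 4 (insert('c')): buffer="jzcqcjzcnsjzcuh" (len 15), cursors c1@3 c4@5 c2@8 c3@13, authorship 111.4222..333..
After op 5 (delete): buffer="jzqjznsjzuh" (len 11), cursors c1@2 c4@3 c2@5 c3@9, authorship 11.22..33..
After op 6 (insert('m')): buffer="jzmqmjzmnsjzmuh" (len 15), cursors c1@3 c4@5 c2@8 c3@13, authorship 111.4222..333..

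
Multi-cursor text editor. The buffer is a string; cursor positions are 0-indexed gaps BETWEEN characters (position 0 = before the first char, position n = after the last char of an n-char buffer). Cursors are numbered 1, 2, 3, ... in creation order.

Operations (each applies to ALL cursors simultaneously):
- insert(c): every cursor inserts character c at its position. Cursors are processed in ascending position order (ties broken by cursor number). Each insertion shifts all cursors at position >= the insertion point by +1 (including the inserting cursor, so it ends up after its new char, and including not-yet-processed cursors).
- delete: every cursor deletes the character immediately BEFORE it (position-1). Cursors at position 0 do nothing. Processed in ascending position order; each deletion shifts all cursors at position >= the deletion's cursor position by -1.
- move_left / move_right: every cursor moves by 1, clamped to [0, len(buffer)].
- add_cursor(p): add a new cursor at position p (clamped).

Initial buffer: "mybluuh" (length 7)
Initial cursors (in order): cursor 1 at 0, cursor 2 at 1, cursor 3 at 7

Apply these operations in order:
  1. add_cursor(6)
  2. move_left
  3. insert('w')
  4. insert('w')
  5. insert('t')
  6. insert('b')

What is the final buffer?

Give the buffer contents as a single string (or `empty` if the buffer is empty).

Answer: wwwwttbbmybluwwtbuwwtbh

Derivation:
After op 1 (add_cursor(6)): buffer="mybluuh" (len 7), cursors c1@0 c2@1 c4@6 c3@7, authorship .......
After op 2 (move_left): buffer="mybluuh" (len 7), cursors c1@0 c2@0 c4@5 c3@6, authorship .......
After op 3 (insert('w')): buffer="wwmybluwuwh" (len 11), cursors c1@2 c2@2 c4@8 c3@10, authorship 12.....4.3.
After op 4 (insert('w')): buffer="wwwwmybluwwuwwh" (len 15), cursors c1@4 c2@4 c4@11 c3@14, authorship 1212.....44.33.
After op 5 (insert('t')): buffer="wwwwttmybluwwtuwwth" (len 19), cursors c1@6 c2@6 c4@14 c3@18, authorship 121212.....444.333.
After op 6 (insert('b')): buffer="wwwwttbbmybluwwtbuwwtbh" (len 23), cursors c1@8 c2@8 c4@17 c3@22, authorship 12121212.....4444.3333.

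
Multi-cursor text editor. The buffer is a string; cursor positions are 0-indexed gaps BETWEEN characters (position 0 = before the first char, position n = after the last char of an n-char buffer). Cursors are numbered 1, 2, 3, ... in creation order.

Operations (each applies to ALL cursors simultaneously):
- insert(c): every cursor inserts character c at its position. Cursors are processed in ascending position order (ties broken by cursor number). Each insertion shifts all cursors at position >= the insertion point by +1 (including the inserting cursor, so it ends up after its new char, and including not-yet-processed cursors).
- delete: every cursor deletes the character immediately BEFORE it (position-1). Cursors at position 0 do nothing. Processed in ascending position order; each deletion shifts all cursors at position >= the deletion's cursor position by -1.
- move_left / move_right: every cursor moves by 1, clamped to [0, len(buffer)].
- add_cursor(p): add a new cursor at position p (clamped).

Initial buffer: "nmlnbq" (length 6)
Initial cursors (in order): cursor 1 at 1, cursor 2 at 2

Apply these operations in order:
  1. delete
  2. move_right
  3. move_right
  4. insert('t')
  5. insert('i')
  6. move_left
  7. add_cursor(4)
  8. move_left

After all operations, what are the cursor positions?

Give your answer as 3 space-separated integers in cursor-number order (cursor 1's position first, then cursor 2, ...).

After op 1 (delete): buffer="lnbq" (len 4), cursors c1@0 c2@0, authorship ....
After op 2 (move_right): buffer="lnbq" (len 4), cursors c1@1 c2@1, authorship ....
After op 3 (move_right): buffer="lnbq" (len 4), cursors c1@2 c2@2, authorship ....
After op 4 (insert('t')): buffer="lnttbq" (len 6), cursors c1@4 c2@4, authorship ..12..
After op 5 (insert('i')): buffer="lnttiibq" (len 8), cursors c1@6 c2@6, authorship ..1212..
After op 6 (move_left): buffer="lnttiibq" (len 8), cursors c1@5 c2@5, authorship ..1212..
After op 7 (add_cursor(4)): buffer="lnttiibq" (len 8), cursors c3@4 c1@5 c2@5, authorship ..1212..
After op 8 (move_left): buffer="lnttiibq" (len 8), cursors c3@3 c1@4 c2@4, authorship ..1212..

Answer: 4 4 3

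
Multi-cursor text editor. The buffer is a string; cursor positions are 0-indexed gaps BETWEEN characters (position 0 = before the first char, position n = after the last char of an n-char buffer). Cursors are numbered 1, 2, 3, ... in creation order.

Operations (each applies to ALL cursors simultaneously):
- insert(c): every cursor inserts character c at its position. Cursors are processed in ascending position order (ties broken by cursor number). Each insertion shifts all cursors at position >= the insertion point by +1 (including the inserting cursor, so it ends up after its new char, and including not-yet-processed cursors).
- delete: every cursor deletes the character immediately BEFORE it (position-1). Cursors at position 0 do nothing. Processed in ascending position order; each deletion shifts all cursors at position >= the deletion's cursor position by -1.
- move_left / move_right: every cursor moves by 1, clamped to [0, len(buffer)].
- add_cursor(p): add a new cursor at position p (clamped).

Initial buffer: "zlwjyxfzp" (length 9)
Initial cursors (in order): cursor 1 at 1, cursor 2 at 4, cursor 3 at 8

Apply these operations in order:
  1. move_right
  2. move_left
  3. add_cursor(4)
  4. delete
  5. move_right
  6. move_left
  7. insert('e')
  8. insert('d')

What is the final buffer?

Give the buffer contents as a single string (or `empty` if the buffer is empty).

After op 1 (move_right): buffer="zlwjyxfzp" (len 9), cursors c1@2 c2@5 c3@9, authorship .........
After op 2 (move_left): buffer="zlwjyxfzp" (len 9), cursors c1@1 c2@4 c3@8, authorship .........
After op 3 (add_cursor(4)): buffer="zlwjyxfzp" (len 9), cursors c1@1 c2@4 c4@4 c3@8, authorship .........
After op 4 (delete): buffer="lyxfp" (len 5), cursors c1@0 c2@1 c4@1 c3@4, authorship .....
After op 5 (move_right): buffer="lyxfp" (len 5), cursors c1@1 c2@2 c4@2 c3@5, authorship .....
After op 6 (move_left): buffer="lyxfp" (len 5), cursors c1@0 c2@1 c4@1 c3@4, authorship .....
After op 7 (insert('e')): buffer="eleeyxfep" (len 9), cursors c1@1 c2@4 c4@4 c3@8, authorship 1.24...3.
After op 8 (insert('d')): buffer="edleeddyxfedp" (len 13), cursors c1@2 c2@7 c4@7 c3@12, authorship 11.2424...33.

Answer: edleeddyxfedp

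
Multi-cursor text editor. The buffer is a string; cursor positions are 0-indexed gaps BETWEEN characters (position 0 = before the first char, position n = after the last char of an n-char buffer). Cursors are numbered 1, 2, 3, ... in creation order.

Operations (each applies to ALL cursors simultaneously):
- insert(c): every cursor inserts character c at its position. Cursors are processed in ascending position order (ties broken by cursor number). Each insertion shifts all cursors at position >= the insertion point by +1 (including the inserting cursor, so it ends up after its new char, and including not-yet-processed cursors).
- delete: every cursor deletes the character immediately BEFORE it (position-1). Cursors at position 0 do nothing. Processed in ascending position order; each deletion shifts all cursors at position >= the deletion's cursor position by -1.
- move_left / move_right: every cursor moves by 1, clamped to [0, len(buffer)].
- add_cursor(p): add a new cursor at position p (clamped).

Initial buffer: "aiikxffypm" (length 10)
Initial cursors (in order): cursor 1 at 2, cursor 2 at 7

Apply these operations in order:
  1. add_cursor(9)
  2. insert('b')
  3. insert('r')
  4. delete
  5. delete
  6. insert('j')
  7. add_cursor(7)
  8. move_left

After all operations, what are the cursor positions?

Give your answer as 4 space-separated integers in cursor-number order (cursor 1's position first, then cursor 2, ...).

After op 1 (add_cursor(9)): buffer="aiikxffypm" (len 10), cursors c1@2 c2@7 c3@9, authorship ..........
After op 2 (insert('b')): buffer="aibikxffbypbm" (len 13), cursors c1@3 c2@9 c3@12, authorship ..1.....2..3.
After op 3 (insert('r')): buffer="aibrikxffbrypbrm" (len 16), cursors c1@4 c2@11 c3@15, authorship ..11.....22..33.
After op 4 (delete): buffer="aibikxffbypbm" (len 13), cursors c1@3 c2@9 c3@12, authorship ..1.....2..3.
After op 5 (delete): buffer="aiikxffypm" (len 10), cursors c1@2 c2@7 c3@9, authorship ..........
After op 6 (insert('j')): buffer="aijikxffjypjm" (len 13), cursors c1@3 c2@9 c3@12, authorship ..1.....2..3.
After op 7 (add_cursor(7)): buffer="aijikxffjypjm" (len 13), cursors c1@3 c4@7 c2@9 c3@12, authorship ..1.....2..3.
After op 8 (move_left): buffer="aijikxffjypjm" (len 13), cursors c1@2 c4@6 c2@8 c3@11, authorship ..1.....2..3.

Answer: 2 8 11 6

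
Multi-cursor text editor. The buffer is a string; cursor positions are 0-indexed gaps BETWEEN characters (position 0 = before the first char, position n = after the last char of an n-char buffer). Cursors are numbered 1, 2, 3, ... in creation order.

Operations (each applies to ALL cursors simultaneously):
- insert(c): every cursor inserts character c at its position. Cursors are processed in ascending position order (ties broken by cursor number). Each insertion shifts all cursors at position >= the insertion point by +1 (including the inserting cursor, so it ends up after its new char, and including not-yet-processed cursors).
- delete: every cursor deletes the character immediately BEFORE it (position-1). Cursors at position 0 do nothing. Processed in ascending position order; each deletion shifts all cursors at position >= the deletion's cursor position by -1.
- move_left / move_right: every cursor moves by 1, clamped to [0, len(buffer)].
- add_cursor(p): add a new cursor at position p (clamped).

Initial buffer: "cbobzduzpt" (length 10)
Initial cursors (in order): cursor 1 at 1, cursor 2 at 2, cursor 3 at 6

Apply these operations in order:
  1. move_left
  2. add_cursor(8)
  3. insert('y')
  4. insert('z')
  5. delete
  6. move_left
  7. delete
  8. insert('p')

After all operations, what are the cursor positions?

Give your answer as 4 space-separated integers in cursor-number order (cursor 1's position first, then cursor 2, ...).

After op 1 (move_left): buffer="cbobzduzpt" (len 10), cursors c1@0 c2@1 c3@5, authorship ..........
After op 2 (add_cursor(8)): buffer="cbobzduzpt" (len 10), cursors c1@0 c2@1 c3@5 c4@8, authorship ..........
After op 3 (insert('y')): buffer="ycybobzyduzypt" (len 14), cursors c1@1 c2@3 c3@8 c4@12, authorship 1.2....3...4..
After op 4 (insert('z')): buffer="yzcyzbobzyzduzyzpt" (len 18), cursors c1@2 c2@5 c3@11 c4@16, authorship 11.22....33...44..
After op 5 (delete): buffer="ycybobzyduzypt" (len 14), cursors c1@1 c2@3 c3@8 c4@12, authorship 1.2....3...4..
After op 6 (move_left): buffer="ycybobzyduzypt" (len 14), cursors c1@0 c2@2 c3@7 c4@11, authorship 1.2....3...4..
After op 7 (delete): buffer="yybobyduypt" (len 11), cursors c1@0 c2@1 c3@5 c4@8, authorship 12...3..4..
After op 8 (insert('p')): buffer="pypybobpydupypt" (len 15), cursors c1@1 c2@3 c3@8 c4@12, authorship 1122...33..44..

Answer: 1 3 8 12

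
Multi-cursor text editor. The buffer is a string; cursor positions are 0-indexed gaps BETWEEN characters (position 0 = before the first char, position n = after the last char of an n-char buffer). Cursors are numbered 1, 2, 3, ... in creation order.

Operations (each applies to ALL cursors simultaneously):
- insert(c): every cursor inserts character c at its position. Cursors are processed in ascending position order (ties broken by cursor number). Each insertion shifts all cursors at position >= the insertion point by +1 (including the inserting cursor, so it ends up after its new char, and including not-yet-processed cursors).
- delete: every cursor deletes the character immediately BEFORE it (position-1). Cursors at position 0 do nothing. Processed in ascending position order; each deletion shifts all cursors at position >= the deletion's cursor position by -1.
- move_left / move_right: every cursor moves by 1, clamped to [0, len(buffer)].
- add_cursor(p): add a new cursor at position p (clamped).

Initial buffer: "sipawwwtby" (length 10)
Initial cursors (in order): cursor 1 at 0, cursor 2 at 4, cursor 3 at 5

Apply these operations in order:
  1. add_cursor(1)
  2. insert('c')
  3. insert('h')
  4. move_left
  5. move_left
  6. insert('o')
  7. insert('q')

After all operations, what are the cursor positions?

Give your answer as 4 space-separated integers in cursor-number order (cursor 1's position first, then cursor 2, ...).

Answer: 2 14 19 7

Derivation:
After op 1 (add_cursor(1)): buffer="sipawwwtby" (len 10), cursors c1@0 c4@1 c2@4 c3@5, authorship ..........
After op 2 (insert('c')): buffer="cscipacwcwwtby" (len 14), cursors c1@1 c4@3 c2@7 c3@9, authorship 1.4...2.3.....
After op 3 (insert('h')): buffer="chschipachwchwwtby" (len 18), cursors c1@2 c4@5 c2@10 c3@13, authorship 11.44...22.33.....
After op 4 (move_left): buffer="chschipachwchwwtby" (len 18), cursors c1@1 c4@4 c2@9 c3@12, authorship 11.44...22.33.....
After op 5 (move_left): buffer="chschipachwchwwtby" (len 18), cursors c1@0 c4@3 c2@8 c3@11, authorship 11.44...22.33.....
After op 6 (insert('o')): buffer="ochsochipaochwochwwtby" (len 22), cursors c1@1 c4@5 c2@11 c3@15, authorship 111.444...222.333.....
After op 7 (insert('q')): buffer="oqchsoqchipaoqchwoqchwwtby" (len 26), cursors c1@2 c4@7 c2@14 c3@19, authorship 1111.4444...2222.3333.....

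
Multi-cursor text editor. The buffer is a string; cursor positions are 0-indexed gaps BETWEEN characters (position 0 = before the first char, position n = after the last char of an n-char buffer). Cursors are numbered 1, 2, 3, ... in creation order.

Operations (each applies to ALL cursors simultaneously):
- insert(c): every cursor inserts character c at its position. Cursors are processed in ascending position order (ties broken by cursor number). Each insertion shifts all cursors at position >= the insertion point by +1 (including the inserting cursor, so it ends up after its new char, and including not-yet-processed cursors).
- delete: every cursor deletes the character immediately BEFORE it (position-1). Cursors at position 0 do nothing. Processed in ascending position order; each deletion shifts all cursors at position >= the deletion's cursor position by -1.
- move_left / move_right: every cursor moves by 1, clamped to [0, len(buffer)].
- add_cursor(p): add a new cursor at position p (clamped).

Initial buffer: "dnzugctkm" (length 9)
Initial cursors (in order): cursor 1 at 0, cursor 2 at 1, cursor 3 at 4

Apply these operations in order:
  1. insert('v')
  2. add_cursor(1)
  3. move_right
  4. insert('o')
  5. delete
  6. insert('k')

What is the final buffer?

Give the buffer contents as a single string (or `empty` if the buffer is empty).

Answer: vdkkvnkzuvgkctkm

Derivation:
After op 1 (insert('v')): buffer="vdvnzuvgctkm" (len 12), cursors c1@1 c2@3 c3@7, authorship 1.2...3.....
After op 2 (add_cursor(1)): buffer="vdvnzuvgctkm" (len 12), cursors c1@1 c4@1 c2@3 c3@7, authorship 1.2...3.....
After op 3 (move_right): buffer="vdvnzuvgctkm" (len 12), cursors c1@2 c4@2 c2@4 c3@8, authorship 1.2...3.....
After op 4 (insert('o')): buffer="vdoovnozuvgoctkm" (len 16), cursors c1@4 c4@4 c2@7 c3@12, authorship 1.142.2..3.3....
After op 5 (delete): buffer="vdvnzuvgctkm" (len 12), cursors c1@2 c4@2 c2@4 c3@8, authorship 1.2...3.....
After op 6 (insert('k')): buffer="vdkkvnkzuvgkctkm" (len 16), cursors c1@4 c4@4 c2@7 c3@12, authorship 1.142.2..3.3....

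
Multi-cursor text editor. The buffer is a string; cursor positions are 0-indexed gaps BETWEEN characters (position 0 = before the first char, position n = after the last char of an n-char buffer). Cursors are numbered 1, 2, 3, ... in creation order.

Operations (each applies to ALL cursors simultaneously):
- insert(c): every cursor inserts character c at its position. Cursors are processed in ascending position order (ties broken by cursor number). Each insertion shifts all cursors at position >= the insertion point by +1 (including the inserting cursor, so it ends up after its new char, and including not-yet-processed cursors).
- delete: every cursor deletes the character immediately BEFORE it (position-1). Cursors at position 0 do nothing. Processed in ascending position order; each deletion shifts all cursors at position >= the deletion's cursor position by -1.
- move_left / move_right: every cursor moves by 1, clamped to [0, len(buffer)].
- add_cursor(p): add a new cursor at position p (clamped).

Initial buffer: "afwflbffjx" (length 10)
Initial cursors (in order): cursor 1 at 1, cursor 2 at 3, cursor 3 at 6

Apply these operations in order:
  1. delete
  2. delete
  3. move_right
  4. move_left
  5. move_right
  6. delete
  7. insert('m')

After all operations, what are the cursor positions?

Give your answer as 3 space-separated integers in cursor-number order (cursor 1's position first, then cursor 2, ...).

Answer: 3 3 3

Derivation:
After op 1 (delete): buffer="fflffjx" (len 7), cursors c1@0 c2@1 c3@3, authorship .......
After op 2 (delete): buffer="fffjx" (len 5), cursors c1@0 c2@0 c3@1, authorship .....
After op 3 (move_right): buffer="fffjx" (len 5), cursors c1@1 c2@1 c3@2, authorship .....
After op 4 (move_left): buffer="fffjx" (len 5), cursors c1@0 c2@0 c3@1, authorship .....
After op 5 (move_right): buffer="fffjx" (len 5), cursors c1@1 c2@1 c3@2, authorship .....
After op 6 (delete): buffer="fjx" (len 3), cursors c1@0 c2@0 c3@0, authorship ...
After op 7 (insert('m')): buffer="mmmfjx" (len 6), cursors c1@3 c2@3 c3@3, authorship 123...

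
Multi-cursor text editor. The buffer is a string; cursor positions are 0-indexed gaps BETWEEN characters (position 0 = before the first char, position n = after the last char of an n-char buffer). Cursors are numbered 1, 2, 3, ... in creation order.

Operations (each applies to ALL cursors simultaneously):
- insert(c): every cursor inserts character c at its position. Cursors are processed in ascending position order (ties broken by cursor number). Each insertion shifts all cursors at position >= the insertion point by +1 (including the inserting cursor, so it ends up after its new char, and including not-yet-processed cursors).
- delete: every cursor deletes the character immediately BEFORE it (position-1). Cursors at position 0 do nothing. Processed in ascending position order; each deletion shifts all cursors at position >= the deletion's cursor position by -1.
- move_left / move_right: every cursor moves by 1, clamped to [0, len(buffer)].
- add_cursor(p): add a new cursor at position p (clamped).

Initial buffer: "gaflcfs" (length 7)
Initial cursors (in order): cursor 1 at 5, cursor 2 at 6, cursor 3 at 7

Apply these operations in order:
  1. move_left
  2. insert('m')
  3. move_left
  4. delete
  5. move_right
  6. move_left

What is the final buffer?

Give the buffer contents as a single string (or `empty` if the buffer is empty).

After op 1 (move_left): buffer="gaflcfs" (len 7), cursors c1@4 c2@5 c3@6, authorship .......
After op 2 (insert('m')): buffer="gaflmcmfms" (len 10), cursors c1@5 c2@7 c3@9, authorship ....1.2.3.
After op 3 (move_left): buffer="gaflmcmfms" (len 10), cursors c1@4 c2@6 c3@8, authorship ....1.2.3.
After op 4 (delete): buffer="gafmmms" (len 7), cursors c1@3 c2@4 c3@5, authorship ...123.
After op 5 (move_right): buffer="gafmmms" (len 7), cursors c1@4 c2@5 c3@6, authorship ...123.
After op 6 (move_left): buffer="gafmmms" (len 7), cursors c1@3 c2@4 c3@5, authorship ...123.

Answer: gafmmms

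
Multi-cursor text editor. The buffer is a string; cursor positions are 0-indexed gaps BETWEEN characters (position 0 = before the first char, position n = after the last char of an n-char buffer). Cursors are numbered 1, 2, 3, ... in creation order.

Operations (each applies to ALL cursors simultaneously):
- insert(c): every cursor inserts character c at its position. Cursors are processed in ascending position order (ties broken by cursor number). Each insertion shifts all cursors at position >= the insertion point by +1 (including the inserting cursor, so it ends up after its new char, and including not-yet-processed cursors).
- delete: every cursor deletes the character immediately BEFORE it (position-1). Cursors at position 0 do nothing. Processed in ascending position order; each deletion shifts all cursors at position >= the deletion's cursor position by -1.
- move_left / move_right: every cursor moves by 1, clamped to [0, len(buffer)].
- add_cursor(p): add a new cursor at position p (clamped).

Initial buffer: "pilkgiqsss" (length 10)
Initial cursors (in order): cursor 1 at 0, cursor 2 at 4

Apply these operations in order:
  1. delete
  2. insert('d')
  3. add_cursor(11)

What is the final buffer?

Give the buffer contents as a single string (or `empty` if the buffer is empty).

After op 1 (delete): buffer="pilgiqsss" (len 9), cursors c1@0 c2@3, authorship .........
After op 2 (insert('d')): buffer="dpildgiqsss" (len 11), cursors c1@1 c2@5, authorship 1...2......
After op 3 (add_cursor(11)): buffer="dpildgiqsss" (len 11), cursors c1@1 c2@5 c3@11, authorship 1...2......

Answer: dpildgiqsss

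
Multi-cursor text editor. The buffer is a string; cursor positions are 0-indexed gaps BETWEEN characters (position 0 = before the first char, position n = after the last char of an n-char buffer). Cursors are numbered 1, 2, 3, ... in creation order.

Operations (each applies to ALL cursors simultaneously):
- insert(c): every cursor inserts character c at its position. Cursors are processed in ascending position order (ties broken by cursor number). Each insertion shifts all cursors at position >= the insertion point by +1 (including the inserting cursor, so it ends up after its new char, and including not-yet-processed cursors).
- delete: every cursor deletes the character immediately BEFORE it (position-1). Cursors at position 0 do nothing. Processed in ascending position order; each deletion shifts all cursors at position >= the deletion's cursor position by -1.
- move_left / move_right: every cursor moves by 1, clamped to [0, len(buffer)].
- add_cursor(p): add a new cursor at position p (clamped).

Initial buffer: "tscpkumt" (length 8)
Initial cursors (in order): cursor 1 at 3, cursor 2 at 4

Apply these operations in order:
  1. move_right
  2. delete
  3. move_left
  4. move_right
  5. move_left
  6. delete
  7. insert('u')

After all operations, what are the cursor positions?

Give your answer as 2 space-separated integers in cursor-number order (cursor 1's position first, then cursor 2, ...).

After op 1 (move_right): buffer="tscpkumt" (len 8), cursors c1@4 c2@5, authorship ........
After op 2 (delete): buffer="tscumt" (len 6), cursors c1@3 c2@3, authorship ......
After op 3 (move_left): buffer="tscumt" (len 6), cursors c1@2 c2@2, authorship ......
After op 4 (move_right): buffer="tscumt" (len 6), cursors c1@3 c2@3, authorship ......
After op 5 (move_left): buffer="tscumt" (len 6), cursors c1@2 c2@2, authorship ......
After op 6 (delete): buffer="cumt" (len 4), cursors c1@0 c2@0, authorship ....
After op 7 (insert('u')): buffer="uucumt" (len 6), cursors c1@2 c2@2, authorship 12....

Answer: 2 2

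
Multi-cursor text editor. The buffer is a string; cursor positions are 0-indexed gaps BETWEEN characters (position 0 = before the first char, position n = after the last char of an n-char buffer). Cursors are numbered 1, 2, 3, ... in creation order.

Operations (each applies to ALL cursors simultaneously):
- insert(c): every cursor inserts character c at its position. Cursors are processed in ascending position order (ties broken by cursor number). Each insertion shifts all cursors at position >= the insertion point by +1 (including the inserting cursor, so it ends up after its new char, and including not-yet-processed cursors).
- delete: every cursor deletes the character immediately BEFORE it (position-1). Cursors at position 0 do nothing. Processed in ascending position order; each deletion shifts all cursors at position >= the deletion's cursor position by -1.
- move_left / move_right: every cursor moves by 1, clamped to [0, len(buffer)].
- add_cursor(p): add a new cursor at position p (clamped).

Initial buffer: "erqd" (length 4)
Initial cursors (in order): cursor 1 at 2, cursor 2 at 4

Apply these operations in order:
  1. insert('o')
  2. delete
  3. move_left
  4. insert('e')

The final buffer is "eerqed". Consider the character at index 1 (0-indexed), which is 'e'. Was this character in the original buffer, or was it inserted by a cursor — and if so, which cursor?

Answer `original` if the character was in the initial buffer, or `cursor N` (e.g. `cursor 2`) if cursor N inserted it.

Answer: cursor 1

Derivation:
After op 1 (insert('o')): buffer="eroqdo" (len 6), cursors c1@3 c2@6, authorship ..1..2
After op 2 (delete): buffer="erqd" (len 4), cursors c1@2 c2@4, authorship ....
After op 3 (move_left): buffer="erqd" (len 4), cursors c1@1 c2@3, authorship ....
After op 4 (insert('e')): buffer="eerqed" (len 6), cursors c1@2 c2@5, authorship .1..2.
Authorship (.=original, N=cursor N): . 1 . . 2 .
Index 1: author = 1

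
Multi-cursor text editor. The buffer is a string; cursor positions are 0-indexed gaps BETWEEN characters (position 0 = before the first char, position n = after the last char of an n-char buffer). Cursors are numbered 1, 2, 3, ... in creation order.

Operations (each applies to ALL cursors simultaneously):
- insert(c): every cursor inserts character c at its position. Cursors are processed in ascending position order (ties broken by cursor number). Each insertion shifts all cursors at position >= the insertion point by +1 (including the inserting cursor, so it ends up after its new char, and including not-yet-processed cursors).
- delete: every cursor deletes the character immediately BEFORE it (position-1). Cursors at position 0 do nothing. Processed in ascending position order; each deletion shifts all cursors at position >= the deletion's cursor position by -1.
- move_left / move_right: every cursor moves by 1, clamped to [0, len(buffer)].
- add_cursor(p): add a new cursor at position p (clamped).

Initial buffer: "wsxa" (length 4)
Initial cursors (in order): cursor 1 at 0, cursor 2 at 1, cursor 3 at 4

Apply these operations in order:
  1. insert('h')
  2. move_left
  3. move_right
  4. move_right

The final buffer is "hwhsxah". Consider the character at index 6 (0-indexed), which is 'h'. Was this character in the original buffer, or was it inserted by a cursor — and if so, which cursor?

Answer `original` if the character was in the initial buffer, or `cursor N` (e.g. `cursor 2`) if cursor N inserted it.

After op 1 (insert('h')): buffer="hwhsxah" (len 7), cursors c1@1 c2@3 c3@7, authorship 1.2...3
After op 2 (move_left): buffer="hwhsxah" (len 7), cursors c1@0 c2@2 c3@6, authorship 1.2...3
After op 3 (move_right): buffer="hwhsxah" (len 7), cursors c1@1 c2@3 c3@7, authorship 1.2...3
After op 4 (move_right): buffer="hwhsxah" (len 7), cursors c1@2 c2@4 c3@7, authorship 1.2...3
Authorship (.=original, N=cursor N): 1 . 2 . . . 3
Index 6: author = 3

Answer: cursor 3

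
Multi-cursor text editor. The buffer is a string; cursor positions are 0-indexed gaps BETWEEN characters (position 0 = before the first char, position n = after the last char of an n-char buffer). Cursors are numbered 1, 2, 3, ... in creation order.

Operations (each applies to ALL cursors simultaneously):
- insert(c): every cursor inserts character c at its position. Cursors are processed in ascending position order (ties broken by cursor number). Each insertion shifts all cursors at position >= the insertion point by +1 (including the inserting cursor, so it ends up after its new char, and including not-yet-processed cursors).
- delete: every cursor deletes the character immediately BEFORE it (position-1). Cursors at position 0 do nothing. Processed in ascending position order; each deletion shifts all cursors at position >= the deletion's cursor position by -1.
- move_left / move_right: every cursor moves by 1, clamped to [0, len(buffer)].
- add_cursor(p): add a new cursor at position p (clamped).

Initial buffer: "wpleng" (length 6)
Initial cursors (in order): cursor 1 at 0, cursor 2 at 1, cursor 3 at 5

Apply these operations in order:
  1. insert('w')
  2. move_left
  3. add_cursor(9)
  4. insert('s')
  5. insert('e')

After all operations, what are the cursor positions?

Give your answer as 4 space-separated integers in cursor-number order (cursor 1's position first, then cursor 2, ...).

After op 1 (insert('w')): buffer="wwwplenwg" (len 9), cursors c1@1 c2@3 c3@8, authorship 1.2....3.
After op 2 (move_left): buffer="wwwplenwg" (len 9), cursors c1@0 c2@2 c3@7, authorship 1.2....3.
After op 3 (add_cursor(9)): buffer="wwwplenwg" (len 9), cursors c1@0 c2@2 c3@7 c4@9, authorship 1.2....3.
After op 4 (insert('s')): buffer="swwswplenswgs" (len 13), cursors c1@1 c2@4 c3@10 c4@13, authorship 11.22....33.4
After op 5 (insert('e')): buffer="sewwsewplensewgse" (len 17), cursors c1@2 c2@6 c3@13 c4@17, authorship 111.222....333.44

Answer: 2 6 13 17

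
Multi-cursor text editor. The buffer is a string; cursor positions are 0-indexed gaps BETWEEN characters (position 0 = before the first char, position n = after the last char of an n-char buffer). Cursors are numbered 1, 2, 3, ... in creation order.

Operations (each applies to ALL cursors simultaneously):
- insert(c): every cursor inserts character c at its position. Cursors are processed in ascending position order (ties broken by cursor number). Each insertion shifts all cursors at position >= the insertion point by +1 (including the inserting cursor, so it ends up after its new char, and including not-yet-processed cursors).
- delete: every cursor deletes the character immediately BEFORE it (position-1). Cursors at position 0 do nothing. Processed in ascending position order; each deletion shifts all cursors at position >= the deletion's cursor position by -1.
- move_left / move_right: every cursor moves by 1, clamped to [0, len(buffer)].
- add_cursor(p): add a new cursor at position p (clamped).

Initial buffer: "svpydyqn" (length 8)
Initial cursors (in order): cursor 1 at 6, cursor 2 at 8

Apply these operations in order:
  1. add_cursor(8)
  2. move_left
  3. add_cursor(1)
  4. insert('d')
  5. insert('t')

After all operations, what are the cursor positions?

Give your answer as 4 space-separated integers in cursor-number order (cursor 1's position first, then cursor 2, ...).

After op 1 (add_cursor(8)): buffer="svpydyqn" (len 8), cursors c1@6 c2@8 c3@8, authorship ........
After op 2 (move_left): buffer="svpydyqn" (len 8), cursors c1@5 c2@7 c3@7, authorship ........
After op 3 (add_cursor(1)): buffer="svpydyqn" (len 8), cursors c4@1 c1@5 c2@7 c3@7, authorship ........
After op 4 (insert('d')): buffer="sdvpyddyqddn" (len 12), cursors c4@2 c1@7 c2@11 c3@11, authorship .4....1..23.
After op 5 (insert('t')): buffer="sdtvpyddtyqddttn" (len 16), cursors c4@3 c1@9 c2@15 c3@15, authorship .44....11..2323.

Answer: 9 15 15 3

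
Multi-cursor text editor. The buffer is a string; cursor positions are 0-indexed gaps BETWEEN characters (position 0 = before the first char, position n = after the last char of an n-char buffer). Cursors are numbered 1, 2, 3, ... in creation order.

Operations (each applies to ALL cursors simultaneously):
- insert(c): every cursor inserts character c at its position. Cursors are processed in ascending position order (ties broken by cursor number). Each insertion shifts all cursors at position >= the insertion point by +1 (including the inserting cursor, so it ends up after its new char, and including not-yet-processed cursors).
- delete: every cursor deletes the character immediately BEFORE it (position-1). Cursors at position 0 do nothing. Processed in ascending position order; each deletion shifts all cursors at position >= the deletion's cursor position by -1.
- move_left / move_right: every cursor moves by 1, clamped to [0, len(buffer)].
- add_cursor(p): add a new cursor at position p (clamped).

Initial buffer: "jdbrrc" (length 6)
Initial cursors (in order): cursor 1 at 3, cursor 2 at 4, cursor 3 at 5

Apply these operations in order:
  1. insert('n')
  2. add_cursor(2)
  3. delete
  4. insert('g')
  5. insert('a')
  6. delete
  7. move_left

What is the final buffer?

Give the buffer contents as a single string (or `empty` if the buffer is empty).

Answer: jgbgrgrgc

Derivation:
After op 1 (insert('n')): buffer="jdbnrnrnc" (len 9), cursors c1@4 c2@6 c3@8, authorship ...1.2.3.
After op 2 (add_cursor(2)): buffer="jdbnrnrnc" (len 9), cursors c4@2 c1@4 c2@6 c3@8, authorship ...1.2.3.
After op 3 (delete): buffer="jbrrc" (len 5), cursors c4@1 c1@2 c2@3 c3@4, authorship .....
After op 4 (insert('g')): buffer="jgbgrgrgc" (len 9), cursors c4@2 c1@4 c2@6 c3@8, authorship .4.1.2.3.
After op 5 (insert('a')): buffer="jgabgargargac" (len 13), cursors c4@3 c1@6 c2@9 c3@12, authorship .44.11.22.33.
After op 6 (delete): buffer="jgbgrgrgc" (len 9), cursors c4@2 c1@4 c2@6 c3@8, authorship .4.1.2.3.
After op 7 (move_left): buffer="jgbgrgrgc" (len 9), cursors c4@1 c1@3 c2@5 c3@7, authorship .4.1.2.3.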